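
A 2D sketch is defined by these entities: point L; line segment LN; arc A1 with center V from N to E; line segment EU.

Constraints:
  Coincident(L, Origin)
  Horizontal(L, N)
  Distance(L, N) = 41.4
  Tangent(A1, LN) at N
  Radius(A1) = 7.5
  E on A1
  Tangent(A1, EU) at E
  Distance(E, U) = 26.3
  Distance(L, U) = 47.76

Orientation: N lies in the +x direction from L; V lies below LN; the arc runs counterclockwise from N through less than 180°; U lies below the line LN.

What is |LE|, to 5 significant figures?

34.712

L is at the origin; LN is horizontal with |LN| = 41.4 and N on the +x side, so N = (41.400, 0.0000). Since A1 is tangent to LN there, VN ⟂ LN, so V = N + (0, -7.5) = (41.400, -7.5000). Since VE ⟂ EU (tangency), |VU| = √(7.5² + 26.3²) = 27.348 regardless of where E sits on A1. So U lies on both circle(L, 47.76) and circle(V, 27.348); the below-LN intersection is U = (33.778, -33.765). E is the foot of the tangent from U: E = (33.900, -7.4652).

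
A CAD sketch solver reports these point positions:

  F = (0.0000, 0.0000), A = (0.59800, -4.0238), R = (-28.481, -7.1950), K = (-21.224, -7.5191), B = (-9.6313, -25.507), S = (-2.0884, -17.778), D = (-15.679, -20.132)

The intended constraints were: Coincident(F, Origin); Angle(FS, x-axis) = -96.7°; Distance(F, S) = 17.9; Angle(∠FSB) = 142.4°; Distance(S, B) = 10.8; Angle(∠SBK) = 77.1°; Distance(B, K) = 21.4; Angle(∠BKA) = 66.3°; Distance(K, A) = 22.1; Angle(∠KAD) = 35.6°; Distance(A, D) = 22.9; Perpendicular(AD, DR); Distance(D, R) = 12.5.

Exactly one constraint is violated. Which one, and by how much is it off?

Distance(D, R) = 12.5 — off by 5.70.

F = (0.00, 0.00) ✓; FS at -96.70° ✓; |FS| = 17.90 ✓; ∠FSB = 142.4° ✓; |SB| = 10.80 ✓; ∠SBK = 77.10° ✓; |BK| = 21.40 ✓; ∠BKA = 66.30° ✓; |KA| = 22.10 ✓; ∠KAD = 35.60° ✓; |AD| = 22.90 ✓; ∠(AD, DR) = 90.00° ✓; |DR| = 18.20 ✗.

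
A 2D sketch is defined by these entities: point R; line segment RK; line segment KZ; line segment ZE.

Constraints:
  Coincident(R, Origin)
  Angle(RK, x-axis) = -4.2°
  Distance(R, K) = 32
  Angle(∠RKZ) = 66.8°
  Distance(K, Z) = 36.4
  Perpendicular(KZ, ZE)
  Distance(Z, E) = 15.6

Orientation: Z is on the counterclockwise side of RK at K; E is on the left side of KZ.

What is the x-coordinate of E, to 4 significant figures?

5.313

∠RKZ = 66.8°, so KZ runs at -4.2° + (180° − 66.8°) = 109.0° from the x-axis; with |KZ| = 36.4, Z = K + 36.4·(cos 109.0°, sin 109.0°) = (20.06, 32.07). KZ ⟂ ZE; with |ZE| = 15.6 on the left of KZ, E = Z + 15.6·(-0.9455, -0.3256) = (5.313, 26.99). So E.x = 5.313.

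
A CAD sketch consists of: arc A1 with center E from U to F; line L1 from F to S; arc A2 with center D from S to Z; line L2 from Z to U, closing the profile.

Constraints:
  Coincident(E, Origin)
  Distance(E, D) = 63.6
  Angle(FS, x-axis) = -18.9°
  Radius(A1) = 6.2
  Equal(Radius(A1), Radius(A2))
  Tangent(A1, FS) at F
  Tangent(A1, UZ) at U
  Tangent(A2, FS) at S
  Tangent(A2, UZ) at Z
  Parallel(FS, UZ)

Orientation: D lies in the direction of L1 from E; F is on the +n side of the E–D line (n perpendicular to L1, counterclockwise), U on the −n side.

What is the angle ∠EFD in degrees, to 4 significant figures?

84.43°

E is at the origin and D lies 63.6 along u from E, so D = 63.6·u = (60.17, -20.60). Tangency of A1 to both parallel lines with radius 6.2 puts F and U at E ± 6.2·n: F = (2.008, 5.866), U = (-2.008, -5.866). Then cos ∠EFD = FE·FD / (|FE||FD|), giving 84.43°.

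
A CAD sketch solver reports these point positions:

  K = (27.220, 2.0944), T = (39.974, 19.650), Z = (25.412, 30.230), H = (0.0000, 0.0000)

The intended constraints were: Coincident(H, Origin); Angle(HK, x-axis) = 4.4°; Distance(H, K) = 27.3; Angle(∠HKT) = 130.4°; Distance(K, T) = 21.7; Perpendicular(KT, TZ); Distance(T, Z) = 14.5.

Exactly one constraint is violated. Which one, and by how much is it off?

Distance(T, Z) = 14.5 — off by 3.50.

H = (0.00, 0.00) ✓; HK at 4.400° ✓; |HK| = 27.30 ✓; ∠HKT = 130.4° ✓; |KT| = 21.70 ✓; ∠(KT, TZ) = 90.00° ✓; |TZ| = 18.00 ✗.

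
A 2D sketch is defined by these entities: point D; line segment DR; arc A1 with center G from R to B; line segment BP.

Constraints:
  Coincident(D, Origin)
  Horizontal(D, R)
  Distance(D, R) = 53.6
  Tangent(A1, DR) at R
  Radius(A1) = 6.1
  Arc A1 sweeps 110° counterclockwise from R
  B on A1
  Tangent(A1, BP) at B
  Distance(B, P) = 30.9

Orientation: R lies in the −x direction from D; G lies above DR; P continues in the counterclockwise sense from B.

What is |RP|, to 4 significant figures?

37.54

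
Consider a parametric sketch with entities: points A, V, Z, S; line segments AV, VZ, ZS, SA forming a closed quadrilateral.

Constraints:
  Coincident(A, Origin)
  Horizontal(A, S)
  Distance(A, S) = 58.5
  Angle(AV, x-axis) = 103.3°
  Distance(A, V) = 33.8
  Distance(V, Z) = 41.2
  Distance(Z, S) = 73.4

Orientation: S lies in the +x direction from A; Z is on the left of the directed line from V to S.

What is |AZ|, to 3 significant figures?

66.1

Checks: |VZ| = 41.20 ✓; |ZS| = 73.40 ✓.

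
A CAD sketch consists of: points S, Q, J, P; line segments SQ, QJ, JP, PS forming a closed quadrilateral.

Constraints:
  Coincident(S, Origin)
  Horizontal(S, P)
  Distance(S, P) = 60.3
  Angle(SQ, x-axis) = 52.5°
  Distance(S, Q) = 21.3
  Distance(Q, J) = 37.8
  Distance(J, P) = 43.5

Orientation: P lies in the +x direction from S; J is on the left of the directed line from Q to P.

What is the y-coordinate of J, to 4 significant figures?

39.90

S is at the origin; SP is horizontal with |SP| = 60.3 and P in +x, so P = (60.3, 0). SQ runs at 52.5° with |SQ| = 21.3, so Q = (12.97, 16.90). J is determined by |QJ| = 37.8 and |JP| = 43.5 together: it lies at the intersection of circle(Q, 37.8) and circle(P, 43.5). With |QP| = 50.26, the foot of the radical line on QP is 20.52 from Q and the perpendicular offset is √(37.8² − 20.52²) = 31.75. Taking the left-of-QP solution: J = (42.97, 39.90).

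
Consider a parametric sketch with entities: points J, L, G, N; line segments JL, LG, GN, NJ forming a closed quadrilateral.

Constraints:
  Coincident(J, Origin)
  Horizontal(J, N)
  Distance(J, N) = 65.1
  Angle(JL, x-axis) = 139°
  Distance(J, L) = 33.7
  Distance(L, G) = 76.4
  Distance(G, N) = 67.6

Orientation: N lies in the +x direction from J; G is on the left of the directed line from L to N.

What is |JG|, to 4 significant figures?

73.90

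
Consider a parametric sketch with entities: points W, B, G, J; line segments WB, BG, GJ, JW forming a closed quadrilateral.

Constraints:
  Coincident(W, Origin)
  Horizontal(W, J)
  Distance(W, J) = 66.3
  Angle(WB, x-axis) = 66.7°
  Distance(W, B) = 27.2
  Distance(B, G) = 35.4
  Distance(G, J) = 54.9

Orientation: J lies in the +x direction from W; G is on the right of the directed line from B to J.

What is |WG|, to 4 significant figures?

16.16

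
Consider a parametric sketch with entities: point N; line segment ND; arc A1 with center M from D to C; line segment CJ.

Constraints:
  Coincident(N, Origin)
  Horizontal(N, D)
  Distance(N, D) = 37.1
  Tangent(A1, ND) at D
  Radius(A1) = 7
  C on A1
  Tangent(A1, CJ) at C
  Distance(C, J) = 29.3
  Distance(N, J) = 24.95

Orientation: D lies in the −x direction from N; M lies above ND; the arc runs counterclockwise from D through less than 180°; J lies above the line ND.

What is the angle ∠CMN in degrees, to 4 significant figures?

35.32°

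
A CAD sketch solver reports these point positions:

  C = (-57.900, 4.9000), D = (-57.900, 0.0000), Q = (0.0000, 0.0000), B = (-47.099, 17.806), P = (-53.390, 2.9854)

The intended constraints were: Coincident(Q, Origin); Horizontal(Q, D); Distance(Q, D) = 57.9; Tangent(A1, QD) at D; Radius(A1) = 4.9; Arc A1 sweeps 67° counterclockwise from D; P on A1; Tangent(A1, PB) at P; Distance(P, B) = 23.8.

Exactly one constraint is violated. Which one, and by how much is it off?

Distance(P, B) = 23.8 — off by 7.70.

Q = (0.00, 0.00) ✓; Q.y = 0.00, D.y = 0.00 ✓; |QD| = 57.90 ✓; ∠(CD, DQ) = 90.00° ✓; |CD| = 4.900 ✓; bearing(C→P) − bearing(C→D) = 67.00° ✓; |CP| = 4.900 ✓; ∠(CP, PB) = 90.00° ✓; |PB| = 16.10 ✗.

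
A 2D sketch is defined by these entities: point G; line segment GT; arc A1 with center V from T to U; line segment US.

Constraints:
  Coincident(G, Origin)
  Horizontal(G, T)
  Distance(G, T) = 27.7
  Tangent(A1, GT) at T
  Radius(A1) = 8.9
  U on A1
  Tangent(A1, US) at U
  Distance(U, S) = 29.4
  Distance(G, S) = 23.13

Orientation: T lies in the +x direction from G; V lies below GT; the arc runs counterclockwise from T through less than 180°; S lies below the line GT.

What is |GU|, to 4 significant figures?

21.62

G is at the origin; G and T share the same y with |GT| = 27.7 and T on the +x side, so T = (27.70, 0.000). Tangency of A1 to GT means the radius VT is perpendicular to GT, so V = T + (0, -8.9) = (27.70, -8.900). Since VU ⟂ US (tangency), |VS| = √(8.9² + 29.4²) = 30.72 regardless of where U sits on A1. So S lies on both circle(G, 23.13) and circle(V, 30.72); the below-GT intersection is S = (0.4747, -23.13). U is the foot of the tangent from S: U = (21.47, -2.544).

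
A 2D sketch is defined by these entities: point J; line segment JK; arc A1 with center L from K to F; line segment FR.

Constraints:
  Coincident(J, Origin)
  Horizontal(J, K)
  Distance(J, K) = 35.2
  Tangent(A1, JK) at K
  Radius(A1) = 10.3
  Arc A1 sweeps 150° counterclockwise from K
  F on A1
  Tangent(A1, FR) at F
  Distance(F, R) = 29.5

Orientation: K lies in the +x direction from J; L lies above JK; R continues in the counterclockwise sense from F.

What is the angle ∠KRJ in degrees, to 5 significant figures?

54.528°

J is at the origin; JK is horizontal with |JK| = 35.2 and K on the +x side, so K = (35.200, 0.0000). A1 meets JK tangentially, so LK is at right angles to JK, so L = K + (0, 10.3) = (35.200, 10.300). On A1, K sits at bearing -90° from L; a 150° counterclockwise sweep puts F at bearing 60°, so F = L + 10.3·(cos 60°, sin 60°) = (40.350, 19.220). The tangent condition forces LF to be normal to FR, so FR runs along (−sin 60°, cos 60°); with |FR| = 29.5, R = (14.802, 33.970). Then cos ∠KRJ = RK·RJ / (|RK||RJ|), giving 54.528°.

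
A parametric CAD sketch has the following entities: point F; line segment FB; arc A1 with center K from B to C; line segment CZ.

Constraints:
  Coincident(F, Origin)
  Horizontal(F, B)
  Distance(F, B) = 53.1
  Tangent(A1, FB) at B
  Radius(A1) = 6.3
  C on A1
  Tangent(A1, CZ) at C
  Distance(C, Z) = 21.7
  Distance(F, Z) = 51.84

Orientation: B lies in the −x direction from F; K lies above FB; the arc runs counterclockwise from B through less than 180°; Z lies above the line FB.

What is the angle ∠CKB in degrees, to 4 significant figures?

83.02°

F is at the origin; FB is horizontal with |FB| = 53.1 and B on the −x side, so B = (-53.10, 0.000). Tangency of A1 to FB means the radius KB is perpendicular to FB, so K = B + (0, 6.3) = (-53.10, 6.300). Since KC ⟂ CZ (tangency), |KZ| = √(6.3² + 21.7²) = 22.60 regardless of where C sits on A1. So Z lies on both circle(F, 51.84) and circle(K, 22.60); the above-FB intersection is Z = (-44.21, 27.07). C is the foot of the tangent from Z: C = (-46.85, 5.534).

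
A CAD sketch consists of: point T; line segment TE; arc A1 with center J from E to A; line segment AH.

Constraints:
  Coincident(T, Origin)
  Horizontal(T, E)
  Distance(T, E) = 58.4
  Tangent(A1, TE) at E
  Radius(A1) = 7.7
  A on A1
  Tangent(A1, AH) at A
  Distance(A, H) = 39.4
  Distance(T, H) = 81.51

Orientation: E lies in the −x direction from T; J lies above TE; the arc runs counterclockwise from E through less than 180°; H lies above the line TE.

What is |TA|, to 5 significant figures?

52.405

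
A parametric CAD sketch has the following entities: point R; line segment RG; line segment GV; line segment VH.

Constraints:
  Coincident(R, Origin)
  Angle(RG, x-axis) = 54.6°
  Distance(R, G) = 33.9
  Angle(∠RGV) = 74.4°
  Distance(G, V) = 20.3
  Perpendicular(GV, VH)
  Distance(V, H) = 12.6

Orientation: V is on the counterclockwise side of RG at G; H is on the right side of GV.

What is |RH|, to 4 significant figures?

46.61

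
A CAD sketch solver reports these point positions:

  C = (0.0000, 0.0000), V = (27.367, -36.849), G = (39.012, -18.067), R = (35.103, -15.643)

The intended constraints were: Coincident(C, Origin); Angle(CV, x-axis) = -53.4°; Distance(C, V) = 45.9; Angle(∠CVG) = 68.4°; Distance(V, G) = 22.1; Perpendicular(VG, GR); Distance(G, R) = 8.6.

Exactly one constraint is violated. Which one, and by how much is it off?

Distance(G, R) = 8.6 — off by 4.00.

C = (0.00, 0.00) ✓; CV at -53.40° ✓; |CV| = 45.90 ✓; ∠CVG = 68.40° ✓; |VG| = 22.10 ✓; ∠(VG, GR) = 90.00° ✓; |GR| = 4.600 ✗.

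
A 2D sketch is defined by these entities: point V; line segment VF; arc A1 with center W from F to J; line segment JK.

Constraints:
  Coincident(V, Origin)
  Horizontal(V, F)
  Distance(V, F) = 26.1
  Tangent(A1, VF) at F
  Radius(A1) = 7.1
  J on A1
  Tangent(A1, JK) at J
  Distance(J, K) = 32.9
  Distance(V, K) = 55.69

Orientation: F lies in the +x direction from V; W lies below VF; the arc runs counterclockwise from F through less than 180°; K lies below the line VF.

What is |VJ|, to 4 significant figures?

23.70

Checks: |WJ| = 7.100 ✓; ∠(WJ, JK) = 90.00° ✓; |JK| = 32.90 ✓; |VK| = 55.69 ✓.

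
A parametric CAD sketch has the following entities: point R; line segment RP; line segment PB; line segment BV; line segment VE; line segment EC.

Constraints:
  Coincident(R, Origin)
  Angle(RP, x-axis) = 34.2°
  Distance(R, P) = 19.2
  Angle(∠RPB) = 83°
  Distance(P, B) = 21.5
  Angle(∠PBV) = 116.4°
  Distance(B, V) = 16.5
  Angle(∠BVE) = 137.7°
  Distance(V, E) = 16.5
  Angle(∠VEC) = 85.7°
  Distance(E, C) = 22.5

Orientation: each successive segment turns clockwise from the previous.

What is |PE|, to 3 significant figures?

39.1

R is at the origin; RP runs at 34.2° with length 19.2, so P = (15.9, 10.8). ∠RPB = 83.0° gives PB at -62.8° from the x-axis; with |PB| = 21.5, B = (25.7, -8.33). ∠PBV = 116.4° gives BV at -126° from the x-axis; with |BV| = 16.5, V = (15.9, -21.6). ∠BVE = 137.7° gives VE at -169° from the x-axis; with |VE| = 16.5, E = (-0.264, -24.8). Then |PE| = |E − P| = 39.1.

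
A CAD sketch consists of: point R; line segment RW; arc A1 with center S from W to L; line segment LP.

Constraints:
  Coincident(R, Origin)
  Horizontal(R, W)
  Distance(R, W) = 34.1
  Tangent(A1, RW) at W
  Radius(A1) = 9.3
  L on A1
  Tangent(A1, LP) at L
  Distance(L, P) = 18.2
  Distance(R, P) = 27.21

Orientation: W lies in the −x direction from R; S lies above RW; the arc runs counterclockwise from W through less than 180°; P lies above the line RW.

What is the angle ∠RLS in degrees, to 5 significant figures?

162.68°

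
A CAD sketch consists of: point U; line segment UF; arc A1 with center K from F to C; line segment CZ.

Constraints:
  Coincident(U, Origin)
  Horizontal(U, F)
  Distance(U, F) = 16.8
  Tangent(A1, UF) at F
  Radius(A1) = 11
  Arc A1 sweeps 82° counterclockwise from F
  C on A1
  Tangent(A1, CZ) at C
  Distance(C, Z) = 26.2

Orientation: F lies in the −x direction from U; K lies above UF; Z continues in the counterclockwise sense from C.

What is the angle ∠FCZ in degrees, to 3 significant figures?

139°

On A1, F sits at bearing -90° from K; an 82° counterclockwise sweep puts C at bearing -8°, so C = K + 11.0·(cos -8°, sin -8°) = (-5.91, 9.47). The tangent condition forces KC to be normal to CZ, so CZ runs along (−sin -8°, cos -8°); with |CZ| = 26.2, Z = (-2.26, 35.4). Then cos ∠FCZ = CF·CZ / (|CF||CZ|), giving 139°.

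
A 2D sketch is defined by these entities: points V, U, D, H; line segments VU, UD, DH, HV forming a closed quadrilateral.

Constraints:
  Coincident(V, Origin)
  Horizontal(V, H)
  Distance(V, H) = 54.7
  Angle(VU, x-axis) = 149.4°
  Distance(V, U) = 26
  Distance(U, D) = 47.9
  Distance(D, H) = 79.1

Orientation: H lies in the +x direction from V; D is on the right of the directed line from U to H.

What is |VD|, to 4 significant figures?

38.10

V is at the origin; V and H share the same y with |VH| = 54.7 and H in +x, so H = (54.7, 0). VU runs at 149.4° with |VU| = 26.0, so U = (-22.38, 13.24). D is determined by |UD| = 47.9 and |DH| = 79.1 together: it lies at the intersection of circle(U, 47.9) and circle(H, 79.1). With |UH| = 78.21, the foot of the radical line on UH is 13.77 from U and the perpendicular offset is √(47.9² − 13.77²) = 45.88. Taking the right-of-UH solution: D = (-16.57, -34.31).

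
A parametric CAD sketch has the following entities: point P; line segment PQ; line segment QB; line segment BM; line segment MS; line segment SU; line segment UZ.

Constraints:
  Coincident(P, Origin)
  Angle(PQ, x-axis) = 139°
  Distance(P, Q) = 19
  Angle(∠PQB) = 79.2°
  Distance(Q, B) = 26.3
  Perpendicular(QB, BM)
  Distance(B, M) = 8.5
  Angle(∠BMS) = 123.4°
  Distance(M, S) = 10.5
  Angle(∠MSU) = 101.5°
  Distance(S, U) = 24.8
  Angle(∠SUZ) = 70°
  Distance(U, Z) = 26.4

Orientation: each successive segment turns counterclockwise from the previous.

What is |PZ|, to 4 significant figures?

38.86

∠MSU = 101.5° gives SU at 104.9° from the x-axis; with |SU| = 24.8, U = (-17.19, 14.09). ∠SUZ = 70.0° gives UZ at -145.1° from the x-axis; with |UZ| = 26.4, Z = (-38.85, -1.011). Then |PZ| = |Z − P| = 38.86.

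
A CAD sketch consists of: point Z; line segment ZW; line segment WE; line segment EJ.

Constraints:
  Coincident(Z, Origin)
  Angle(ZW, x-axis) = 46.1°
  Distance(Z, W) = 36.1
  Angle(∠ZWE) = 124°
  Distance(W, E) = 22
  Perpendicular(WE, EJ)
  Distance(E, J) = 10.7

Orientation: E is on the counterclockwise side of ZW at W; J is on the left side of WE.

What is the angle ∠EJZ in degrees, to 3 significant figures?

115°

Z is at the origin; ZW runs at 46.1° with length 36.1, so W = 36.1·(cos 46.1°, sin 46.1°) = (25.0, 26.0). ∠ZWE = 124.0°, so WE runs at 46.1° + (180° − 124.0°) = 102° from the x-axis; with |WE| = 22.0, E = W + 22.0·(cos 102°, sin 102°) = (20.4, 47.5). The perpendicularity gives EJ at right angles to WE; with |EJ| = 10.7 on the left of WE, J = E + 10.7·(-0.978, -0.210) = (9.96, 45.3). Then cos ∠EJZ = JE·JZ / (|JE||JZ|), giving 115°.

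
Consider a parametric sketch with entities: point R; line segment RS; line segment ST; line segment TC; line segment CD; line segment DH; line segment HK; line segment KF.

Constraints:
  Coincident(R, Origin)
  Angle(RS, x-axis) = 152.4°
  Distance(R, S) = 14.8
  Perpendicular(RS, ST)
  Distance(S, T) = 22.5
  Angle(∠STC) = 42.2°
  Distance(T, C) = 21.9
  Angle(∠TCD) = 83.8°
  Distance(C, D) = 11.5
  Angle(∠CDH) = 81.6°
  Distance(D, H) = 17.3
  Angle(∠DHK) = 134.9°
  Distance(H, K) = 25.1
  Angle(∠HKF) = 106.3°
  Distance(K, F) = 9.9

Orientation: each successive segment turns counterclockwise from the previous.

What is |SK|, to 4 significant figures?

39.10

R is at the origin; RS runs at 152.4° with length 14.8, so S = (-13.12, 6.857). RS ⟂ ST, so ST runs at -117.6°; with |ST| = 22.5, T = (-23.54, -13.08). ∠STC = 42.2° gives TC at 20.20° from the x-axis; with |TC| = 21.9, C = (-2.987, -5.521). ∠TCD = 83.8° gives CD at 116.4° from the x-axis; with |CD| = 11.5, D = (-8.100, 4.780). ∠CDH = 81.6° gives DH at -145.2° from the x-axis; with |DH| = 17.3, H = (-22.31, -5.093). ∠DHK = 134.9° gives HK at -100.1° from the x-axis; with |HK| = 25.1, K = (-26.71, -29.80). Then |SK| = |K − S| = 39.10.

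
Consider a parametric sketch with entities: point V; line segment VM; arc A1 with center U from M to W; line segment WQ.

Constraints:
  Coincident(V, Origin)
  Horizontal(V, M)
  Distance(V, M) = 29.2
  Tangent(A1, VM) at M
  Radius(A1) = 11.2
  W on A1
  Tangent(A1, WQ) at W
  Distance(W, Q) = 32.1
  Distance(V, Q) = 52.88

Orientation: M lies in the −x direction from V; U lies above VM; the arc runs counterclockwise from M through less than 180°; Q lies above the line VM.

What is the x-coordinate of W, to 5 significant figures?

-18.456

V is at the origin; VM is horizontal with |VM| = 29.2 and M on the −x side, so M = (-29.200, 0.0000). The tangent condition forces UM to be normal to VM, so U = M + (0, 11.2) = (-29.200, 11.200). Since UW ⟂ WQ (tangency), |UQ| = √(11.2² + 32.1²) = 33.998 regardless of where W sits on A1. So Q lies on both circle(V, 52.88) and circle(U, 33.998); the above-VM intersection is Q = (-27.518, 45.156). W is the foot of the tangent from Q: W = (-18.456, 14.362).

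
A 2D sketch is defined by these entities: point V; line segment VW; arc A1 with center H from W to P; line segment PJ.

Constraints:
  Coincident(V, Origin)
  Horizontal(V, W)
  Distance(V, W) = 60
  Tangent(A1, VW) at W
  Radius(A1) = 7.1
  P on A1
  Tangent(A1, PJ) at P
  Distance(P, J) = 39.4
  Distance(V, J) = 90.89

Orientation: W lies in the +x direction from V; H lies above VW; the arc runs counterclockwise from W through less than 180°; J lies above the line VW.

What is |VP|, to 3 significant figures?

66.8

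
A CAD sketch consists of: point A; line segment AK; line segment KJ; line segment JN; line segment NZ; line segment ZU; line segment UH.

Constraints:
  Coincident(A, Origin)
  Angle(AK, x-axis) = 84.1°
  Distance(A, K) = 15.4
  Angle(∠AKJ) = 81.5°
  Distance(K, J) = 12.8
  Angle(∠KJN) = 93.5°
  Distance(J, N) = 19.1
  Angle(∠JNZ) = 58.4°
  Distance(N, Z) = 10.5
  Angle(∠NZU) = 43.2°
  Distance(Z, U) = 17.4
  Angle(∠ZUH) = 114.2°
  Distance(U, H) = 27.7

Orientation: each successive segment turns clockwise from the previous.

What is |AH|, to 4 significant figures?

40.02

∠NZU = 43.2° gives ZU at 0.7000° from the x-axis; with |ZU| = 17.4, U = (20.03, 0.6861). ∠ZUH = 114.2° gives UH at -65.10° from the x-axis; with |UH| = 27.7, H = (31.69, -24.44). Then |AH| = |H − A| = 40.02.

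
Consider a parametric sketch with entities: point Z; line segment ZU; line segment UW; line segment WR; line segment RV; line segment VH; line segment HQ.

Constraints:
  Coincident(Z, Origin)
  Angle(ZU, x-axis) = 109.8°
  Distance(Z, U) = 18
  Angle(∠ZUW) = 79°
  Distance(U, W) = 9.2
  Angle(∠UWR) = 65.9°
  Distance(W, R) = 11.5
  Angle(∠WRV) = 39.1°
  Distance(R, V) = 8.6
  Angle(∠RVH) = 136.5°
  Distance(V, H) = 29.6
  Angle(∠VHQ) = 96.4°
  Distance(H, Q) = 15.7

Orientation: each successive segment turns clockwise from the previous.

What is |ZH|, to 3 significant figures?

43.5

Z is at the origin; ZU runs at 109.8° with length 18.0, so U = (-6.10, 16.9). ∠ZUW = 79.0° gives UW at 8.80° from the x-axis; with |UW| = 9.2, W = (2.99, 18.3). ∠UWR = 65.9° gives WR at -105° from the x-axis; with |WR| = 11.5, R = (-0.0401, 7.25). ∠WRV = 39.1° gives RV at 114° from the x-axis; with |RV| = 8.6, V = (-3.51, 15.1). ∠RVH = 136.5° gives VH at 70.3° from the x-axis; with |VH| = 29.6, H = (6.47, 43.0). Then |ZH| = |H − Z| = 43.5.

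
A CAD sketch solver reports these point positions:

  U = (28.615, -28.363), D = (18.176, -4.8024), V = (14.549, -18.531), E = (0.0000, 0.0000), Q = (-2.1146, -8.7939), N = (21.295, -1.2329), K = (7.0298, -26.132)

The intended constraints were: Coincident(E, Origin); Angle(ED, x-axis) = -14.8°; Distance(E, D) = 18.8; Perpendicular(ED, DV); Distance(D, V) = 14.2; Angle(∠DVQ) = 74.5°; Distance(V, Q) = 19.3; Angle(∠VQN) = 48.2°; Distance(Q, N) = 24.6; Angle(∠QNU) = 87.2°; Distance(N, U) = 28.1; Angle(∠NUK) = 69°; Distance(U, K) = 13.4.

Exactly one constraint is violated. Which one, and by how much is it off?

Distance(U, K) = 13.4 — off by 8.30.

E = (0.00, 0.00) ✓; ED at -14.80° ✓; |ED| = 18.80 ✓; ∠(ED, DV) = 90.00° ✓; |DV| = 14.20 ✓; ∠DVQ = 74.50° ✓; |VQ| = 19.30 ✓; ∠VQN = 48.20° ✓; |QN| = 24.60 ✓; ∠QNU = 87.20° ✓; |NU| = 28.10 ✓; ∠NUK = 69.00° ✓; |UK| = 21.70 ✗.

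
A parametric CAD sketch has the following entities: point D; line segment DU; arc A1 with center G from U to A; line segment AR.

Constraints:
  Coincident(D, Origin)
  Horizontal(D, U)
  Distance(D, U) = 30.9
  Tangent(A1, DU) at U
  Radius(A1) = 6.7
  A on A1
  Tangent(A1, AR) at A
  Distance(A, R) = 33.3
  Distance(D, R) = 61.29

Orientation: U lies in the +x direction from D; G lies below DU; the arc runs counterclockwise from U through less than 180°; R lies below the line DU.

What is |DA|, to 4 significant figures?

28.82

D is at the origin; D and U share the same y with |DU| = 30.9 and U on the +x side, so U = (30.90, 0.000). The tangent condition forces GU to be normal to DU, so G = U + (0, -6.7) = (30.90, -6.700). Since GA ⟂ AR (tangency), |GR| = √(6.7² + 33.3²) = 33.97 regardless of where A sits on A1. So R lies on both circle(D, 61.29) and circle(G, 33.97); the below-DU intersection is R = (50.88, -34.17). A is the foot of the tangent from R: A = (26.37, -11.63).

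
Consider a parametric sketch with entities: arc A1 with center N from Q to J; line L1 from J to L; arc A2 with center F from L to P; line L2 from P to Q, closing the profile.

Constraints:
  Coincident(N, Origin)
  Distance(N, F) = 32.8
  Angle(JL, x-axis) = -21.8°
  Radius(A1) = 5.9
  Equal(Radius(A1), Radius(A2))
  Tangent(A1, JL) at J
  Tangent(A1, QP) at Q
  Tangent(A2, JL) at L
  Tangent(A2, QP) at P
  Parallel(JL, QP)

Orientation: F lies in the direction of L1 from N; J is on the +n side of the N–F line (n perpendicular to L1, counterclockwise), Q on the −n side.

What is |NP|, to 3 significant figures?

33.3

The slot axis is L1's direction at -21.8°, so u = (cos -21.8°, sin -21.8°) = (0.928, -0.371) and n = (−sin -21.8°, cos -21.8°) = (0.371, 0.928). N is at the origin and F lies 32.8 along u from N, so F = 32.8·u = (30.5, -12.2). Tangency of A1 to both parallel lines with radius 5.9 puts J and Q at N ± 5.9·n: J = (2.19, 5.48), Q = (-2.19, -5.48). Equal radii place L and P the same way about F: L = F + 5.9·n = (32.6, -6.70), P = F − 5.9·n = (28.3, -17.7). Then |NP| = |P − N| = 33.3.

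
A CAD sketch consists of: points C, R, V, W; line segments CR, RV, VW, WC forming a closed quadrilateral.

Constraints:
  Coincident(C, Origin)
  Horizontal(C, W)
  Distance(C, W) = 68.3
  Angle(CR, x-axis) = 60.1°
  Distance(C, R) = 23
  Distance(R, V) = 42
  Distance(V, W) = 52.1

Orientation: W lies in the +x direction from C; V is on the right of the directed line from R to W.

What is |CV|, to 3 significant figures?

29.5

Checks: |RV| = 42.00 ✓; |VW| = 52.10 ✓.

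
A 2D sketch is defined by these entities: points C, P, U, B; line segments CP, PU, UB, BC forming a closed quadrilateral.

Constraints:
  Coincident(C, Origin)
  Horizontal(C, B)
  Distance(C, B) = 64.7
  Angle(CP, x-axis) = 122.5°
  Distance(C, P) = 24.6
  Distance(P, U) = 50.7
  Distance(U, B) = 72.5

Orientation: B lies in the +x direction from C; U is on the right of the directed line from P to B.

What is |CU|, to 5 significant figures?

28.733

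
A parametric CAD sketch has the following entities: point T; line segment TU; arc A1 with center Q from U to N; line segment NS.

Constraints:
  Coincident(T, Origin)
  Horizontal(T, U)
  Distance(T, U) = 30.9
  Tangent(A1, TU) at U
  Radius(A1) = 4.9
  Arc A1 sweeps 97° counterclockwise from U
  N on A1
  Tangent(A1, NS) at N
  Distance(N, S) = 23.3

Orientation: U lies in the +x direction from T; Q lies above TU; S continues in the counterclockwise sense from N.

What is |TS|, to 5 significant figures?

43.627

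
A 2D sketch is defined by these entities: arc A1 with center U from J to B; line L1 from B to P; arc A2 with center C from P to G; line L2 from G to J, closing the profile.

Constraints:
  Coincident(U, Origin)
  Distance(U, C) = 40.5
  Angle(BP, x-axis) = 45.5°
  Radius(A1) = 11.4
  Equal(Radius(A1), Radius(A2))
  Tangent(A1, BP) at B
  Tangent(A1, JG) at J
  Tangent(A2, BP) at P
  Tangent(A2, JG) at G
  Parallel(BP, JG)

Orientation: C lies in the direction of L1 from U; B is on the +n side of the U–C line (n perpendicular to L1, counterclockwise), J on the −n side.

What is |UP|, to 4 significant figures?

42.07

The slot axis is L1's direction at 45.5°, so u = (cos 45.5°, sin 45.5°) = (0.7009, 0.7133) and n = (−sin 45.5°, cos 45.5°) = (-0.7133, 0.7009). U is at the origin and C lies 40.5 along u from U, so C = 40.5·u = (28.39, 28.89). Tangency of A1 to both parallel lines with radius 11.4 puts B and J at U ± 11.4·n: B = (-8.131, 7.990), J = (8.131, -7.990). Equal radii place P and G the same way about C: P = C + 11.4·n = (20.26, 36.88), G = C − 11.4·n = (36.52, 20.90). Then |UP| = |P − U| = 42.07.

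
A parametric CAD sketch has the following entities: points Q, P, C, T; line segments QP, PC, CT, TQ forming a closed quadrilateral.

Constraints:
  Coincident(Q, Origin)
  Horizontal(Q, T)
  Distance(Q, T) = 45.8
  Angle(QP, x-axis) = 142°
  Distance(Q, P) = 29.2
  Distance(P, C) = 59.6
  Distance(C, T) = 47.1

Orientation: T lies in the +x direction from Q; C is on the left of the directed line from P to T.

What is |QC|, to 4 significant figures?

53.87

Checks: Q = (0.00, 0.00) ✓; |PC| = 59.60 ✓; |CT| = 47.10 ✓.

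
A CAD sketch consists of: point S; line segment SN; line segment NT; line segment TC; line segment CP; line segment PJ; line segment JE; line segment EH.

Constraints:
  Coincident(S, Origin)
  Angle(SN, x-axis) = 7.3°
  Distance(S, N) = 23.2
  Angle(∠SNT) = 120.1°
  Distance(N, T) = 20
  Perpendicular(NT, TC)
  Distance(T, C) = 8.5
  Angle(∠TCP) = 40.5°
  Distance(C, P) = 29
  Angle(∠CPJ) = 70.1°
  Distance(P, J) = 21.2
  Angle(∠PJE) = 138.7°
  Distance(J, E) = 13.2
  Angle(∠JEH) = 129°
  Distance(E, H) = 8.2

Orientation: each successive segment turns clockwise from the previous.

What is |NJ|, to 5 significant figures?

29.714

S is at the origin; SN runs at 7.3° with length 23.2, so N = (23.012, 2.9479). ∠SNT = 120.1° gives NT at -52.600° from the x-axis; with |NT| = 20.0, T = (35.159, -12.940). NT ⟂ TC, so TC runs at -142.60°; with |TC| = 8.5, C = (28.407, -18.103). ∠TCP = 40.5° gives CP at 77.900° from the x-axis; with |CP| = 29.0, P = (34.486, 10.253). ∠CPJ = 70.1° gives PJ at -32.000° from the x-axis; with |PJ| = 21.2, J = (52.465, -0.98166). Then |NJ| = |J − N| = 29.714.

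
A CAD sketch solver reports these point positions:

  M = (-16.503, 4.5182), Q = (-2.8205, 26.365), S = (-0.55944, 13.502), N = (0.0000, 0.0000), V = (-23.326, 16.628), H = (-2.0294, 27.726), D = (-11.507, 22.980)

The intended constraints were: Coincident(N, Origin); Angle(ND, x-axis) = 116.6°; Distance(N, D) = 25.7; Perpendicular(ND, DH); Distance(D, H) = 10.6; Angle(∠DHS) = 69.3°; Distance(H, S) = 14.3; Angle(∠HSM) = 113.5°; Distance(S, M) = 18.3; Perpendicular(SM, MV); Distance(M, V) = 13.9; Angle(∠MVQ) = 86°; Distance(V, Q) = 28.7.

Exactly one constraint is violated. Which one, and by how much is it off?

Distance(V, Q) = 28.7 — off by 6.00.

N = (0.00, 0.00) ✓; ND at 116.6° ✓; |ND| = 25.70 ✓; ∠(ND, DH) = 90.00° ✓; |DH| = 10.60 ✓; ∠DHS = 69.30° ✓; |HS| = 14.30 ✓; ∠HSM = 113.5° ✓; |SM| = 18.30 ✓; ∠(SM, MV) = 90.00° ✓; |MV| = 13.90 ✓; ∠MVQ = 86.00° ✓; |VQ| = 22.70 ✗.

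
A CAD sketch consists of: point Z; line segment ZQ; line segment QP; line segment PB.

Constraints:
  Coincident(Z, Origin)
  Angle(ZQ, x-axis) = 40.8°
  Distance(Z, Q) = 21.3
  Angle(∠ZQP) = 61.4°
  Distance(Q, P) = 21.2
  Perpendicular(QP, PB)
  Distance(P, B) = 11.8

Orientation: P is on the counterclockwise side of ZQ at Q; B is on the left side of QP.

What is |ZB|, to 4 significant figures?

12.99

Z is at the origin; ZQ runs at 40.8° with length 21.3, so Q = 21.3·(cos 40.8°, sin 40.8°) = (16.12, 13.92). ∠ZQP = 61.4°, so QP runs at 40.8° + (180° − 61.4°) = 159.4° from the x-axis; with |QP| = 21.2, P = Q + 21.2·(cos 159.4°, sin 159.4°) = (-3.720, 21.38). QP is perpendicular to PB; with |PB| = 11.8 on the left of QP, B = P + 11.8·(-0.3518, -0.9361) = (-7.872, 10.33). Then |ZB| = |B − Z| = 12.99.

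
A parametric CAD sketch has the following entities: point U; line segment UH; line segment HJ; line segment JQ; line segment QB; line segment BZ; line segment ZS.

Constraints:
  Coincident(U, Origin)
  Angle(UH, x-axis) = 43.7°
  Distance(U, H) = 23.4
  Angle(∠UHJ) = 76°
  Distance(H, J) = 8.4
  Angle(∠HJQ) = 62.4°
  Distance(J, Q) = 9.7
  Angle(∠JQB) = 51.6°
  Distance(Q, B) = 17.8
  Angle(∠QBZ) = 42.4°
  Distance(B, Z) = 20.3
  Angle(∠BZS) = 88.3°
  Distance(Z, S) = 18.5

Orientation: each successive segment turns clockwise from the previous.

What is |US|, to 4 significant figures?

5.774

∠QBZ = 42.4° gives BZ at -83.90° from the x-axis; with |BZ| = 20.3, Z = (24.08, 2.675). ∠BZS = 88.3° gives ZS at -175.6° from the x-axis; with |ZS| = 18.5, S = (5.635, 1.256). Then |US| = |S − U| = 5.774.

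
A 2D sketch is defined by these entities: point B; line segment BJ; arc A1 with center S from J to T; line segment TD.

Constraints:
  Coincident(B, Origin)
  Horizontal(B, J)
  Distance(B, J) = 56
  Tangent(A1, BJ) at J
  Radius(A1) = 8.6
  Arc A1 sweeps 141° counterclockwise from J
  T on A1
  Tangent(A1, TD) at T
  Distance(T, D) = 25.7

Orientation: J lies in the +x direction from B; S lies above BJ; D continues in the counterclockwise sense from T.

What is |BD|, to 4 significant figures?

52.03

On A1, J sits at bearing -90° from S; a 141° counterclockwise sweep puts T at bearing 51°, so T = S + 8.6·(cos 51°, sin 51°) = (61.41, 15.28). Tangency of A1 to TD means the radius ST is perpendicular to TD, so TD runs along (−sin 51°, cos 51°); with |TD| = 25.7, D = (41.44, 31.46). Then |BD| = |D − B| = 52.03.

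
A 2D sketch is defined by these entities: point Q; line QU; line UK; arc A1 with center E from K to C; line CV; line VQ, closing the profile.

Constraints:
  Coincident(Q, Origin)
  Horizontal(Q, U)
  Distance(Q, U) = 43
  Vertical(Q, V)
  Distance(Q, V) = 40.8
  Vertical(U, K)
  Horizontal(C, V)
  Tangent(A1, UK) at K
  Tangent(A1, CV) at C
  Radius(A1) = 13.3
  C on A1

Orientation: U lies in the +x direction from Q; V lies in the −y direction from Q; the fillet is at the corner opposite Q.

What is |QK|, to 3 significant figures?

51.0

Q is at the origin; QU is horizontal with |QU| = 43.0 and U on the +x side, so U = (43.0, 0.00). QV is vertical with |QV| = 40.8 and V on the −y side, so V = (0.00, -40.8). The virtual corner opposite Q is at (43.0, -40.8). Tangency of A1 to UK means the radius EK is perpendicular to UK and since A1 is tangent to CV there, EC ⟂ CV, with radius 13.3, so the center E sits 13.3 in from both sides at E = (29.7, -27.5). That places the tangent points at K = (43.0, -27.5) on UK and C = (29.7, -40.8) on CV. Then |QK| = |K − Q| = 51.0.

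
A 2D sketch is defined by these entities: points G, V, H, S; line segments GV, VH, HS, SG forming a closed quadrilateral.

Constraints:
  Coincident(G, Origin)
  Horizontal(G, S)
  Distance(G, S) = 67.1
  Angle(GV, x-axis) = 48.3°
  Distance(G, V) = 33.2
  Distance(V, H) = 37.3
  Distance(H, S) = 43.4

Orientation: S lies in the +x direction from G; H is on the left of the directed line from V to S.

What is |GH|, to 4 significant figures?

69.30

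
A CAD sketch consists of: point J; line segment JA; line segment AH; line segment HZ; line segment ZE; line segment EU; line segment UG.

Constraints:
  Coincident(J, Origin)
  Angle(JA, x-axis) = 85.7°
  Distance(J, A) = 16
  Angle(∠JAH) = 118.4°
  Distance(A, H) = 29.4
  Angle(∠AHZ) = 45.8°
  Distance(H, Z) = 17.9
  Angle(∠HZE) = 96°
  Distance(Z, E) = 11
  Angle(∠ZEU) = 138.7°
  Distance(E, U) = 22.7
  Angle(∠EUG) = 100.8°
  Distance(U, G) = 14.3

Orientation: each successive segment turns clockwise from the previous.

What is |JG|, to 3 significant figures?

43.5

∠ZEU = 138.7° gives EU at 125° from the x-axis; with |EU| = 22.7, U = (-1.67, 32.5). ∠EUG = 100.8° gives UG at 45.4° from the x-axis; with |UG| = 14.3, G = (8.37, 42.7). Then |JG| = |G − J| = 43.5.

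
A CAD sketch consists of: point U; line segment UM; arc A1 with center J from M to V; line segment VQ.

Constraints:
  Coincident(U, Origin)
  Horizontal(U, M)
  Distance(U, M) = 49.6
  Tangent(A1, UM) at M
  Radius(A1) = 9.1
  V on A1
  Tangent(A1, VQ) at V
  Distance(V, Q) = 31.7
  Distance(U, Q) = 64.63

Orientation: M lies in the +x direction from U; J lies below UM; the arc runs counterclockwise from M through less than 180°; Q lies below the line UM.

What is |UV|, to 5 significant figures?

42.393

Checks: |JV| = 9.100 ✓; ∠(JV, VQ) = 90.00° ✓; |VQ| = 31.70 ✓; |UQ| = 64.63 ✓.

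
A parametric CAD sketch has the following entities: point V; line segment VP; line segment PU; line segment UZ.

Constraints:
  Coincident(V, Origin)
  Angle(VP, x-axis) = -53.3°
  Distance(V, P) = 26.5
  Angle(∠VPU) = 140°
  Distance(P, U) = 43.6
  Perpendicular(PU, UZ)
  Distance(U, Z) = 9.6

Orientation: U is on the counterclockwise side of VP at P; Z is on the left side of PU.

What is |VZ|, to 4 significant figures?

64.33

V is at the origin; VP runs at -53.3° with length 26.5, so P = 26.5·(cos -53.3°, sin -53.3°) = (15.84, -21.25). ∠VPU = 140.0°, so PU runs at -53.3° + (180° − 140.0°) = -13.30° from the x-axis; with |PU| = 43.6, U = P + 43.6·(cos -13.30°, sin -13.30°) = (58.27, -31.28). PU ⟂ UZ; with |UZ| = 9.6 on the left of PU, Z = U + 9.6·(0.2300, 0.9732) = (60.48, -21.93). Then |VZ| = |Z − V| = 64.33.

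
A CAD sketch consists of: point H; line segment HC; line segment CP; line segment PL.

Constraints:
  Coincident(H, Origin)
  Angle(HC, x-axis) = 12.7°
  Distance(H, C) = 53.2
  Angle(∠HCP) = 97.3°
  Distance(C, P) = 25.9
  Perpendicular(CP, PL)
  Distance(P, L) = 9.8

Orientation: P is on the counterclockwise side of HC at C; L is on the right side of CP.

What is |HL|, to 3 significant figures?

70.6

H is at the origin; HC runs at 12.7° with length 53.2, so C = 53.2·(cos 12.7°, sin 12.7°) = (51.9, 11.7). ∠HCP = 97.3°, so CP runs at 12.7° + (180° − 97.3°) = 95.4° from the x-axis; with |CP| = 25.9, P = C + 25.9·(cos 95.4°, sin 95.4°) = (49.5, 37.5). CP is perpendicular to PL; with |PL| = 9.8 on the right of CP, L = P + 9.8·(0.996, 0.0941) = (59.2, 38.4). Then |HL| = |L − H| = 70.6.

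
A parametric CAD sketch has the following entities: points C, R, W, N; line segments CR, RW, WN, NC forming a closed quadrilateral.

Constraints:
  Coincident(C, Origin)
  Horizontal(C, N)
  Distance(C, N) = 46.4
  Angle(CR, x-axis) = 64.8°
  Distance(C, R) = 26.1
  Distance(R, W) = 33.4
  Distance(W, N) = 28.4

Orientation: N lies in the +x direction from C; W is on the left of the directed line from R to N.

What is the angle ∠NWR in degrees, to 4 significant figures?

86.40°

C is at the origin; C and N share the same y with |CN| = 46.4 and N in +x, so N = (46.4, 0). CR runs at 64.8° with |CR| = 26.1, so R = (11.11, 23.62). W is determined by |RW| = 33.4 and |WN| = 28.4 together: it lies at the intersection of circle(R, 33.4) and circle(N, 28.4). With |RN| = 42.46, the foot of the radical line on RN is 24.87 from R and the perpendicular offset is √(33.4² − 24.87²) = 22.30. Taking the left-of-RN solution: W = (44.18, 28.31).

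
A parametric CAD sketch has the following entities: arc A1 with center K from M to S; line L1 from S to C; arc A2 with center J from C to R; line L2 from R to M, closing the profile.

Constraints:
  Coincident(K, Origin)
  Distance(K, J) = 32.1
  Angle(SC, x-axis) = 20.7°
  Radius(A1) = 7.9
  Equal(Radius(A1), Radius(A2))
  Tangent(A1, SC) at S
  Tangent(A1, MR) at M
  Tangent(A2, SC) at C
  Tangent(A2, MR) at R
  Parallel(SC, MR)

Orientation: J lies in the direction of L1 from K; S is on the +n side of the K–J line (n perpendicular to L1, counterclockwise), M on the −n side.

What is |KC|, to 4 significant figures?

33.06

The slot axis is L1's direction at 20.7°, so u = (cos 20.7°, sin 20.7°) = (0.9354, 0.3535) and n = (−sin 20.7°, cos 20.7°) = (-0.3535, 0.9354). K is at the origin and J lies 32.1 along u from K, so J = 32.1·u = (30.03, 11.35). Tangency of A1 to both parallel lines with radius 7.9 puts S and M at K ± 7.9·n: S = (-2.792, 7.390), M = (2.792, -7.390). Equal radii place C and R the same way about J: C = J + 7.9·n = (27.24, 18.74), R = J − 7.9·n = (32.82, 3.957). Then |KC| = |C − K| = 33.06.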